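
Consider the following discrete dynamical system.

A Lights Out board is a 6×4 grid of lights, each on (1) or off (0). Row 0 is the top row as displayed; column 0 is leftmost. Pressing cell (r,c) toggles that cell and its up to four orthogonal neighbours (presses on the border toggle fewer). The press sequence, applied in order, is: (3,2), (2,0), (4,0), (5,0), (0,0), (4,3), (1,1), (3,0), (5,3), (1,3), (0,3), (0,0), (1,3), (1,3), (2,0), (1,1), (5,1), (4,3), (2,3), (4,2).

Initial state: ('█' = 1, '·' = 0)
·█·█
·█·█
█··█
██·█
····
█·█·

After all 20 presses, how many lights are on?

12

[0] ·█·█
·█·█
█··█
██·█
····
█·█·
[1] ·█·█
·█·█
█·██
█·█·
··█·
█·█·
[2] ·█·█
██·█
·███
··█·
··█·
█·█·
[3] ·█·█
██·█
·███
█·█·
███·
··█·
[4] ·█·█
██·█
·███
█·█·
·██·
███·
[5] █··█
·█·█
·███
█·█·
·██·
███·
[6] █··█
·█·█
·███
█·██
·█·█
████
[7] ██·█
█·██
··██
█·██
·█·█
████
[8] ██·█
█·██
█·██
·███
██·█
████
[9] ██·█
█·██
█·██
·███
██··
██··
[10] ██··
█···
█·█·
·███
██··
██··
[11] ████
█··█
█·█·
·███
██··
██··
[12] ··██
···█
█·█·
·███
██··
██··
[13] ··█·
··█·
█·██
·███
██··
██··
[14] ··██
···█
█·█·
·███
██··
██··
[15] ··██
█··█
·██·
████
██··
██··
[16] ·███
·███
··█·
████
██··
██··
[17] ·███
·███
··█·
████
█···
··█·
[18] ·███
·███
··█·
███·
█·██
··██
[19] ·███
·██·
···█
████
█·██
··██
[20] ·███
·██·
···█
██·█
██··
···█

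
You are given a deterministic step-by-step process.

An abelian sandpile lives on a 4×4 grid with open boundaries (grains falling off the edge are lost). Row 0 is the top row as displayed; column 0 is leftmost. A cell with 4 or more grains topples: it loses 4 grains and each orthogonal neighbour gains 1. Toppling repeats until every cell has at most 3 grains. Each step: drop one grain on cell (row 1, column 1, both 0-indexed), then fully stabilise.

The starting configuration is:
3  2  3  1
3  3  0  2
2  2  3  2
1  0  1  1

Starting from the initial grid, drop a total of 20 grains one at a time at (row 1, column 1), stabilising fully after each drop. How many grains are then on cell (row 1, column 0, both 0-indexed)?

3

step 0: 3  2  3  1
3  3  0  2
2  2  3  2
1  0  1  1
step 1: 1  1  0  2
1  2  2  2
3  3  3  2
1  0  1  1
step 2: 1  1  0  2
1  3  2  2
3  3  3  2
1  0  1  1
step 3: 1  2  1  2
3  2  0  3
0  2  1  3
2  1  2  1
step 4: 1  2  1  2
3  3  0  3
0  2  1  3
2  1  2  1
step 5: 2  3  1  2
0  1  1  3
1  3  1  3
2  1  2  1
step 6: 2  3  1  2
0  2  1  3
1  3  1  3
2  1  2  1
step 7: 2  3  1  2
0  3  1  3
1  3  1  3
2  1  2  1
step 8: 3  0  2  2
1  2  2  3
2  0  2  3
2  2  2  1
step 9: 3  0  2  2
1  3  2  3
2  0  2  3
2  2  2  1
step 10: 3  1  2  2
2  0  3  3
2  1  2  3
2  2  2  1
step 11: 3  1  2  2
2  1  3  3
2  1  2  3
2  2  2  1
step 12: 3  1  2  2
2  2  3  3
2  1  2  3
2  2  2  1
step 13: 3  1  2  2
2  3  3  3
2  1  2  3
2  2  2  1
step 14: 3  2  3  3
3  1  2  1
2  3  0  1
2  2  3  2
step 15: 3  2  3  3
3  2  2  1
2  3  0  1
2  2  3  2
step 16: 3  2  3  3
3  3  2  1
2  3  0  1
2  2  3  2
step 17: 1  2  2  0
3  0  1  3
0  2  2  1
3  3  3  2
step 18: 1  2  2  0
3  1  1  3
0  2  2  1
3  3  3  2
step 19: 1  2  2  0
3  2  1  3
0  2  2  1
3  3  3  2
step 20: 1  2  2  0
3  3  1  3
0  2  2  1
3  3  3  2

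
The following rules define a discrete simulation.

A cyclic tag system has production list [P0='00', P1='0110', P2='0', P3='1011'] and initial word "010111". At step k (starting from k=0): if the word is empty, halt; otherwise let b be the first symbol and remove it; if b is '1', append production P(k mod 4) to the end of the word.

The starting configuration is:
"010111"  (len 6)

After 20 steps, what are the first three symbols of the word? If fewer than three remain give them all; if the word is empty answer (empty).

k=0  "010111"  (len 6)
k=1  "10111"  (len 5)
k=2  "01110110"  (len 8)
k=3  "1110110"  (len 7)
k=4  "1101101011"  (len 10)
k=5  "10110101100"  (len 11)
k=6  "01101011000110"  (len 14)
k=7  "1101011000110"  (len 13)
k=8  "1010110001101011"  (len 16)
k=9  "01011000110101100"  (len 17)
k=10  "1011000110101100"  (len 16)
k=11  "0110001101011000"  (len 16)
k=12  "110001101011000"  (len 15)
k=13  "1000110101100000"  (len 16)
k=14  "0001101011000000110"  (len 19)
k=15  "001101011000000110"  (len 18)
k=16  "01101011000000110"  (len 17)
k=17  "1101011000000110"  (len 16)
k=18  "1010110000001100110"  (len 19)
k=19  "0101100000011001100"  (len 19)
k=20  "101100000011001100"  (len 18)

101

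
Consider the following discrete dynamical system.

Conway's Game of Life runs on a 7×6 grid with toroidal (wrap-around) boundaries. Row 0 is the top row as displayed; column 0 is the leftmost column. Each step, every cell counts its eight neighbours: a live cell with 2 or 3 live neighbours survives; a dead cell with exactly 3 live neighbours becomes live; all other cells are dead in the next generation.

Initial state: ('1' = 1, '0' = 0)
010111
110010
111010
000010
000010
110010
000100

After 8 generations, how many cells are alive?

3

0) 010111
110010
111010
000010
000010
110010
000100
1) 010101
000000
101010
010010
000110
000111
010100
2) 100010
111111
010101
011010
001000
000001
000101
3) 000000
000000
000000
110010
011100
000010
100001
4) 000000
000000
000000
110100
111111
111111
000001
5) 000000
000000
000000
000100
000000
000000
011101
6) 001000
000000
000000
000000
000000
001000
001000
7) 000000
000000
000000
000000
000000
000000
011100
8) 001000
000000
000000
000000
000000
001000
001000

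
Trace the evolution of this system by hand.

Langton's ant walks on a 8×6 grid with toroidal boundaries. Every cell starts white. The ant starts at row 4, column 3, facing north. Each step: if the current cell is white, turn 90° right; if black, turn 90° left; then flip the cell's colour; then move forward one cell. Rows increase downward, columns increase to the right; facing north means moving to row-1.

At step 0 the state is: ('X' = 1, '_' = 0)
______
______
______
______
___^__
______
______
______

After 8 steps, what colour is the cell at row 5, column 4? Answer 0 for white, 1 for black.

step 0: ______
______
______
______
___^__
______
______
______
step 1: ______
______
______
______
___X>_
______
______
______
step 2: ______
______
______
______
___XX_
____v_
______
______
step 3: ______
______
______
______
___XX_
___<X_
______
______
step 4: ______
______
______
______
___^X_
___XX_
______
______
step 5: ______
______
______
______
__<_X_
___XX_
______
______
step 6: ______
______
______
__^___
__X_X_
___XX_
______
______
step 7: ______
______
______
__X>__
__X_X_
___XX_
______
______
step 8: ______
______
______
__XX__
__XvX_
___XX_
______
______

1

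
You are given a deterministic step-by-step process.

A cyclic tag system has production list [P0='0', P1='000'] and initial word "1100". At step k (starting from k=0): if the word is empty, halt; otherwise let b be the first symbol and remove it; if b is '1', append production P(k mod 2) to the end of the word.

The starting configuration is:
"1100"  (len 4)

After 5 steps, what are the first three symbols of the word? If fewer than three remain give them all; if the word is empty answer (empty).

[0] "1100"  (len 4)
[1] "1000"  (len 4)
[2] "000000"  (len 6)
[3] "00000"  (len 5)
[4] "0000"  (len 4)
[5] "000"  (len 3)

000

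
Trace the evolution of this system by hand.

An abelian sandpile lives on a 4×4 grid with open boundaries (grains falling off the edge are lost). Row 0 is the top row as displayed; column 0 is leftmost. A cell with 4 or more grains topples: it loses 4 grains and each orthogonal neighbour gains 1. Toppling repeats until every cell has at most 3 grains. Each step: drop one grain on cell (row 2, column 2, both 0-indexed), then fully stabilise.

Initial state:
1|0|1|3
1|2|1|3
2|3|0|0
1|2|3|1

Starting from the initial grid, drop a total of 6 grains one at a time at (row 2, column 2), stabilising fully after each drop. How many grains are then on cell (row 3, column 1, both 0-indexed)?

k=0  1|0|1|3
1|2|1|3
2|3|0|0
1|2|3|1
k=1  1|0|1|3
1|2|1|3
2|3|1|0
1|2|3|1
k=2  1|0|1|3
1|2|1|3
2|3|2|0
1|2|3|1
k=3  1|0|1|3
1|2|1|3
2|3|3|0
1|2|3|1
k=4  1|0|1|3
1|3|2|3
3|1|2|1
2|0|1|2
k=5  1|0|1|3
1|3|2|3
3|1|3|1
2|0|1|2
k=6  1|0|1|3
1|3|3|3
3|2|0|2
2|0|2|2

0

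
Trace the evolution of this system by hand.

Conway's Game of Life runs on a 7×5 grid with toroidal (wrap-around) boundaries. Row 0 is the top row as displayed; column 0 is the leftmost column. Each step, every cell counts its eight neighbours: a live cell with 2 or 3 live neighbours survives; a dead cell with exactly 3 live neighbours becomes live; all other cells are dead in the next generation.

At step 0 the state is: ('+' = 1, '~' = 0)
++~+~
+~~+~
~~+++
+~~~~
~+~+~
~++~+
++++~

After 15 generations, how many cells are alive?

30

0) ++~+~
+~~+~
~~+++
+~~~~
~+~+~
~++~+
++++~
1) ~~~+~
+~~~~
++++~
++~~~
~+~++
~~~~+
~~~~~
2) ~~~~~
+~~+~
~~+~~
~~~~~
~++++
+~~++
~~~~~
3) ~~~~~
~~~~~
~~~~~
~+~~~
~++~~
++~~~
~~~~+
4) ~~~~~
~~~~~
~~~~~
~++~~
~~+~~
+++~~
+~~~~
5) ~~~~~
~~~~~
~~~~~
~++~~
+~~+~
+~+~~
+~~~~
6) ~~~~~
~~~~~
~~~~~
~++~~
+~~++
+~~~~
~+~~~
7) ~~~~~
~~~~~
~~~~~
+++++
+~+++
++~~~
~~~~~
8) ~~~~~
~~~~~
+++++
~~~~~
~~~~~
++++~
~~~~~
9) ~~~~~
+++++
+++++
+++++
~++~~
~++~~
~++~~
10) ~~~~+
~~~~~
~~~~~
~~~~~
~~~~+
+~~+~
~++~~
11) ~~~~~
~~~~~
~~~~~
~~~~~
~~~~+
+++++
+++++
12) +++++
~~~~~
~~~~~
~~~~~
~++~+
~~~~~
~~~~~
13) +++++
+++++
~~~~~
~~~~~
~~~~~
~~~~~
+++++
14) ~~~~~
~~~~~
+++++
~~~~~
~~~~~
+++++
~~~~~
15) ~~~~~
+++++
+++++
+++++
+++++
+++++
+++++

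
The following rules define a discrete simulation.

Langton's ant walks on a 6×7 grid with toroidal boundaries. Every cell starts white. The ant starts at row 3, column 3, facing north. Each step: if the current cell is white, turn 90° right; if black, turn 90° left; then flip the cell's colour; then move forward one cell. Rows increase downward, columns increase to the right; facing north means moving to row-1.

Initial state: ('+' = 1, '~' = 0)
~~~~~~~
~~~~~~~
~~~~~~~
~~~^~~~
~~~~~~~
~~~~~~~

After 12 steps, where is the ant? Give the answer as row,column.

3,1

gen 0: ~~~~~~~
~~~~~~~
~~~~~~~
~~~^~~~
~~~~~~~
~~~~~~~
gen 1: ~~~~~~~
~~~~~~~
~~~~~~~
~~~+>~~
~~~~~~~
~~~~~~~
gen 2: ~~~~~~~
~~~~~~~
~~~~~~~
~~~++~~
~~~~v~~
~~~~~~~
gen 3: ~~~~~~~
~~~~~~~
~~~~~~~
~~~++~~
~~~<+~~
~~~~~~~
gen 4: ~~~~~~~
~~~~~~~
~~~~~~~
~~~^+~~
~~~++~~
~~~~~~~
gen 5: ~~~~~~~
~~~~~~~
~~~~~~~
~~<~+~~
~~~++~~
~~~~~~~
gen 6: ~~~~~~~
~~~~~~~
~~^~~~~
~~+~+~~
~~~++~~
~~~~~~~
gen 7: ~~~~~~~
~~~~~~~
~~+>~~~
~~+~+~~
~~~++~~
~~~~~~~
gen 8: ~~~~~~~
~~~~~~~
~~++~~~
~~+v+~~
~~~++~~
~~~~~~~
gen 9: ~~~~~~~
~~~~~~~
~~++~~~
~~<++~~
~~~++~~
~~~~~~~
gen 10: ~~~~~~~
~~~~~~~
~~++~~~
~~~++~~
~~v++~~
~~~~~~~
gen 11: ~~~~~~~
~~~~~~~
~~++~~~
~~~++~~
~<+++~~
~~~~~~~
gen 12: ~~~~~~~
~~~~~~~
~~++~~~
~^~++~~
~++++~~
~~~~~~~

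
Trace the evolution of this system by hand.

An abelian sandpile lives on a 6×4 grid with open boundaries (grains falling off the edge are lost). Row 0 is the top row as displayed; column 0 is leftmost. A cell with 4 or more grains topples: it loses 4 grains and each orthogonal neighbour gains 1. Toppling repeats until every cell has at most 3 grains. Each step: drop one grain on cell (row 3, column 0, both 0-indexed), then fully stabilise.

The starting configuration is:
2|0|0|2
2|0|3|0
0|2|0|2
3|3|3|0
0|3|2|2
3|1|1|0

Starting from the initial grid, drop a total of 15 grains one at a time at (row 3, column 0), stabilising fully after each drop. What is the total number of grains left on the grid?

gen 0: 2|0|0|2
2|0|3|0
0|2|0|2
3|3|3|0
0|3|2|2
3|1|1|0
gen 1: 2|0|0|2
2|0|3|0
1|3|1|2
1|2|1|1
2|1|0|3
3|2|2|0
gen 2: 2|0|0|2
2|0|3|0
1|3|1|2
2|2|1|1
2|1|0|3
3|2|2|0
gen 3: 2|0|0|2
2|0|3|0
1|3|1|2
3|2|1|1
2|1|0|3
3|2|2|0
gen 4: 2|0|0|2
2|0|3|0
2|3|1|2
0|3|1|1
3|1|0|3
3|2|2|0
gen 5: 2|0|0|2
2|0|3|0
2|3|1|2
1|3|1|1
3|1|0|3
3|2|2|0
gen 6: 2|0|0|2
2|0|3|0
2|3|1|2
2|3|1|1
3|1|0|3
3|2|2|0
gen 7: 2|0|0|2
2|0|3|0
2|3|1|2
3|3|1|1
3|1|0|3
3|2|2|0
gen 8: 2|0|0|2
3|1|3|0
0|1|2|2
3|1|2|1
1|3|0|3
0|3|2|0
gen 9: 2|0|0|2
3|1|3|0
1|1|2|2
0|2|2|1
2|3|0|3
0|3|2|0
gen 10: 2|0|0|2
3|1|3|0
1|1|2|2
1|2|2|1
2|3|0|3
0|3|2|0
gen 11: 2|0|0|2
3|1|3|0
1|1|2|2
2|2|2|1
2|3|0|3
0|3|2|0
gen 12: 2|0|0|2
3|1|3|0
1|1|2|2
3|2|2|1
2|3|0|3
0|3|2|0
gen 13: 2|0|0|2
3|1|3|0
2|1|2|2
0|3|2|1
3|3|0|3
0|3|2|0
gen 14: 2|0|0|2
3|1|3|0
2|1|2|2
1|3|2|1
3|3|0|3
0|3|2|0
gen 15: 2|0|0|2
3|1|3|0
2|1|2|2
2|3|2|1
3|3|0|3
0|3|2|0

40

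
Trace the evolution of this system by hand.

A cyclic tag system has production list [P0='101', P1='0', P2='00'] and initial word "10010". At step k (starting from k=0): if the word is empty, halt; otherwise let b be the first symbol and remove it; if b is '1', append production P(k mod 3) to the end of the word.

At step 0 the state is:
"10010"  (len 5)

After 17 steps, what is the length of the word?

0

t=0: "10010"  (len 5)
t=1: "0010101"  (len 7)
t=2: "010101"  (len 6)
t=3: "10101"  (len 5)
t=4: "0101101"  (len 7)
t=5: "101101"  (len 6)
t=6: "0110100"  (len 7)
t=7: "110100"  (len 6)
t=8: "101000"  (len 6)
t=9: "0100000"  (len 7)
t=10: "100000"  (len 6)
t=11: "000000"  (len 6)
t=12: "00000"  (len 5)
t=13: "0000"  (len 4)
t=14: "000"  (len 3)
t=15: "00"  (len 2)
t=16: "0"  (len 1)
t=17: (halted — word empty)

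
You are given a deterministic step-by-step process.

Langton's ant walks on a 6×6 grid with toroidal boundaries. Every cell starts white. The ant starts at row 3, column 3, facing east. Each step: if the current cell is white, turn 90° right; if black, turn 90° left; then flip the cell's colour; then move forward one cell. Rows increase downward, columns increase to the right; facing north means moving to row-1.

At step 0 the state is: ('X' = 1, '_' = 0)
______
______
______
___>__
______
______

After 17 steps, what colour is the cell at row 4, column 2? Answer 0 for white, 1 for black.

1

gen 0: ______
______
______
___>__
______
______
gen 1: ______
______
______
___X__
___v__
______
gen 2: ______
______
______
___X__
__<X__
______
gen 3: ______
______
______
__^X__
__XX__
______
gen 4: ______
______
______
__X>__
__XX__
______
gen 5: ______
______
___^__
__X___
__XX__
______
gen 6: ______
______
___X>_
__X___
__XX__
______
gen 7: ______
______
___XX_
__X_v_
__XX__
______
gen 8: ______
______
___XX_
__X<X_
__XX__
______
gen 9: ______
______
___^X_
__XXX_
__XX__
______
gen 10: ______
______
__<_X_
__XXX_
__XX__
______
gen 11: ______
__^___
__X_X_
__XXX_
__XX__
______
gen 12: ______
__X>__
__X_X_
__XXX_
__XX__
______
gen 13: ______
__XX__
__XvX_
__XXX_
__XX__
______
gen 14: ______
__XX__
__<XX_
__XXX_
__XX__
______
gen 15: ______
__XX__
___XX_
__vXX_
__XX__
______
gen 16: ______
__XX__
___XX_
___>X_
__XX__
______
gen 17: ______
__XX__
___^X_
____X_
__XX__
______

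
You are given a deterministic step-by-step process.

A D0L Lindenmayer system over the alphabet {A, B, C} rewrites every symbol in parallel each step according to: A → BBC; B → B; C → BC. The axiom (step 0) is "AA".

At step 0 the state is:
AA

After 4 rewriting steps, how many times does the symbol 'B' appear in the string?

10

0) AA
1) BBCBBC
2) BBBCBBBC
3) BBBBCBBBBC
4) BBBBBCBBBBBC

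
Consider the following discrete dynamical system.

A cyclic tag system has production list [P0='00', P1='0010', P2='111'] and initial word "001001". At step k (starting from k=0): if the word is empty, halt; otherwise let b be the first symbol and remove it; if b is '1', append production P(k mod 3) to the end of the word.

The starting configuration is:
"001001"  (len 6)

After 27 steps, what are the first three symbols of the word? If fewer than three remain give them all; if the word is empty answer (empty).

t=0: "001001"  (len 6)
t=1: "01001"  (len 5)
t=2: "1001"  (len 4)
t=3: "001111"  (len 6)
t=4: "01111"  (len 5)
t=5: "1111"  (len 4)
t=6: "111111"  (len 6)
t=7: "1111100"  (len 7)
t=8: "1111000010"  (len 10)
t=9: "111000010111"  (len 12)
t=10: "1100001011100"  (len 13)
t=11: "1000010111000010"  (len 16)
t=12: "000010111000010111"  (len 18)
t=13: "00010111000010111"  (len 17)
t=14: "0010111000010111"  (len 16)
t=15: "010111000010111"  (len 15)
t=16: "10111000010111"  (len 14)
t=17: "01110000101110010"  (len 17)
t=18: "1110000101110010"  (len 16)
t=19: "11000010111001000"  (len 17)
t=20: "10000101110010000010"  (len 20)
t=21: "0000101110010000010111"  (len 22)
t=22: "000101110010000010111"  (len 21)
t=23: "00101110010000010111"  (len 20)
t=24: "0101110010000010111"  (len 19)
t=25: "101110010000010111"  (len 18)
t=26: "011100100000101110010"  (len 21)
t=27: "11100100000101110010"  (len 20)

111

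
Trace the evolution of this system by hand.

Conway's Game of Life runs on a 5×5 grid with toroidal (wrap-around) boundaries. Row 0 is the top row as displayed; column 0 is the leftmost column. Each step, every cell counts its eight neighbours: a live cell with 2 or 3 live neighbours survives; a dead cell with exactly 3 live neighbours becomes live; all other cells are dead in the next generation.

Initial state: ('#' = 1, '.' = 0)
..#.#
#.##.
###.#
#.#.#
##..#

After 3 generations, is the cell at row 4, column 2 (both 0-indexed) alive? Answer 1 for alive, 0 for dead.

1

gen 0: ..#.#
#.##.
###.#
#.#.#
##..#
gen 1: ..#..
.....
.....
..#..
..#..
gen 2: .....
.....
.....
.....
.###.
gen 3: ..#..
.....
.....
..#..
..#..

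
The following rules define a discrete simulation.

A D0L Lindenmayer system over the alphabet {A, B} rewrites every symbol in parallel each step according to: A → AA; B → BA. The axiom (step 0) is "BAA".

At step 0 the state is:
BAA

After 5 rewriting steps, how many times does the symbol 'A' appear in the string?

95

step 0: BAA
step 1: BAAAAA
step 2: BAAAAAAAAAAA
step 3: BAAAAAAAAAAAAAAAAAAAAAAA
step 4: BAAAAAAAAAAAAAAAAAAAAAAAAAAAAAAAAAAAAAAAAAAAAAAA
step 5: BAAAAAAAAAAAAAAAAAAAAAAAAAAAAAAAAAAAAAAAAAAAAAAAAAAAAAAAAAAAAAAAAAAAAAAAAAAAAAAAAAAAAAAAAAAAAAAA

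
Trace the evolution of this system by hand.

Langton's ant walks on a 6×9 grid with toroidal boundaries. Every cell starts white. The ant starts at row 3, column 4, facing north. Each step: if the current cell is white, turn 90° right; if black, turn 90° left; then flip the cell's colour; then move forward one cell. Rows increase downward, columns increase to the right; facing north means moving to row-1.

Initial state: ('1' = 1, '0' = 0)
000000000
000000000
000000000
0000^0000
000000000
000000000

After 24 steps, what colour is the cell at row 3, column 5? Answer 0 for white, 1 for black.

1

0) 000000000
000000000
000000000
0000^0000
000000000
000000000
1) 000000000
000000000
000000000
00001>000
000000000
000000000
2) 000000000
000000000
000000000
000011000
00000v000
000000000
3) 000000000
000000000
000000000
000011000
0000<1000
000000000
4) 000000000
000000000
000000000
0000^1000
000011000
000000000
5) 000000000
000000000
000000000
000<01000
000011000
000000000
6) 000000000
000000000
000^00000
000101000
000011000
000000000
7) 000000000
000000000
0001>0000
000101000
000011000
000000000
8) 000000000
000000000
000110000
0001v1000
000011000
000000000
9) 000000000
000000000
000110000
000<11000
000011000
000000000
10) 000000000
000000000
000110000
000011000
000v11000
000000000
11) 000000000
000000000
000110000
000011000
00<111000
000000000
12) 000000000
000000000
000110000
00^011000
001111000
000000000
13) 000000000
000000000
000110000
001>11000
001111000
000000000
14) 000000000
000000000
000110000
001111000
001v11000
000000000
15) 000000000
000000000
000110000
001111000
0010>1000
000000000
16) 000000000
000000000
000110000
0011^1000
001001000
000000000
17) 000000000
000000000
000110000
001<01000
001001000
000000000
18) 000000000
000000000
000110000
001001000
001v01000
000000000
19) 000000000
000000000
000110000
001001000
00<101000
000000000
20) 000000000
000000000
000110000
001001000
000101000
00v000000
21) 000000000
000000000
000110000
001001000
000101000
0<1000000
22) 000000000
000000000
000110000
001001000
0^0101000
011000000
23) 000000000
000000000
000110000
001001000
01>101000
011000000
24) 000000000
000000000
000110000
001001000
011101000
01v000000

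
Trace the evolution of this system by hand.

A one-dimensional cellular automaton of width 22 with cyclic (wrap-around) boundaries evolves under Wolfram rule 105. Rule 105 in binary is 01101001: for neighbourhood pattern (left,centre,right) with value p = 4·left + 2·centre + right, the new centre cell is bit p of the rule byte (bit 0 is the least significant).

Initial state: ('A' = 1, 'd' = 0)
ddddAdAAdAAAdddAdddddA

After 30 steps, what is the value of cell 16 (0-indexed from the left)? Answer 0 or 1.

k=0  ddddAdAAdAAAdddAdddddA
k=1  dAAddAAAAAdAdAdddAAAdd
k=2  dAAddAdddAAdAddAdAdAdA
k=3  AAAddddAdAAAddddAdAdAd
k=4  AdAdAAddAAdAdAAddAdAdA
k=5  AAdAAAddAAAdAAAdddAdAA
k=6  dAAAdAddAdAAAdAdAddAAd
k=7  dAdAAddddAAdAAdAdddAAd
k=8  ddAAAdAAdAAAAAAddAdAAd
k=9  AdAdAAAAAAddddAdddAAAd
k=10  dAdAAddddAdAAdddAdAdAA
k=11  AdAAAdAAddAAAdAddAdAAA
k=12  AAAdAAAAddAdAAddddAAdd
k=13  AdAAAddAdddAAAdAAdAAdd
k=14  dAAdAddddAdAdAAAAAAAdd
k=15  dAAAddAAddAdAAdddddAdA
k=16  AAdAddAAdddAAAdAAAddAd
k=17  AAAdddAAdAdAdAAAdAdddA
k=18  ddAdAdAAAdAdAAdAAddAdA
k=19  dddAdAAdAAdAAAAAAdddAd
k=20  AAddAAAAAAAAddddAdAddd
k=21  AAddAddddddAdAAddAddAd
k=22  AAddddAAAAddAAAddddddA
k=23  dAdAAdAddAddAdAdAAAAdA
k=24  AdAAAAdddddddAdAAddAAd
k=25  dAAddAdAAAAAddAAAddAAA
k=26  AAAdddAAdddAddAdAddAdA
k=27  ddAdAdAAdAdddddAddddAA
k=28  dddAdAAAAddAAAdddAAdAA
k=29  dAddAAddAddAdAdAdAAAAA
k=30  AdddAAddddddAdAdAAdddA

1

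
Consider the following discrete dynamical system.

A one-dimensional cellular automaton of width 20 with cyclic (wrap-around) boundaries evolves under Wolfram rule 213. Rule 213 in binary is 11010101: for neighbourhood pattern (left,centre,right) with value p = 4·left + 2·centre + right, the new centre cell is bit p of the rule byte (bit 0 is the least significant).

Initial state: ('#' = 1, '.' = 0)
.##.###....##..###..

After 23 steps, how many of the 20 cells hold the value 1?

step 0: .##.###....##..###..
step 1: ..#..#####..##..####
step 2: #.##..#####..##..###
step 3: #..##..#####..##..##
step 4: ##..##..#####..##..#
step 5: ###..##..#####..##..
step 6: .###..##..#####..##.
step 7: ..###..##..#####..##
step 8: #..###..##..#####..#
step 9: ##..###..##..#####..
step 10: .##..###..##..#####.
step 11: ..##..###..##..#####
step 12: #..##..###..##..####
step 13: ##..##..###..##..###
step 14: ###..##..###..##..##
step 15: ####..##..###..##..#
step 16: #####..##..###..##..
step 17: .#####..##..###..##.
step 18: ..#####..##..###..##
step 19: #..#####..##..###..#
step 20: ##..#####..##..###..
step 21: .##..#####..##..###.
step 22: ..##..#####..##..###
step 23: #..##..#####..##..##

12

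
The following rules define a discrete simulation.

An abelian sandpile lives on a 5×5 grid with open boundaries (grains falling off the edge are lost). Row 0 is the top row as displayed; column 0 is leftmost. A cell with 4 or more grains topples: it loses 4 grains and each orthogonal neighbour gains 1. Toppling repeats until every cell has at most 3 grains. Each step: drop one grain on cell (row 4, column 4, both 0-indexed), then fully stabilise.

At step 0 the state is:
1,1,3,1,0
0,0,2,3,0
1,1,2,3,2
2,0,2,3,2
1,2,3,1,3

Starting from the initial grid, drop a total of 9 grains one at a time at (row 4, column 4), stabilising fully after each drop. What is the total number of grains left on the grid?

37

gen 0: 1,1,3,1,0
0,0,2,3,0
1,1,2,3,2
2,0,2,3,2
1,2,3,1,3
gen 1: 1,1,3,1,0
0,0,2,3,0
1,1,2,3,2
2,0,2,3,3
1,2,3,2,0
gen 2: 1,1,3,1,0
0,0,2,3,0
1,1,2,3,2
2,0,2,3,3
1,2,3,2,1
gen 3: 1,1,3,1,0
0,0,2,3,0
1,1,2,3,2
2,0,2,3,3
1,2,3,2,2
gen 4: 1,1,3,1,0
0,0,2,3,0
1,1,2,3,2
2,0,2,3,3
1,2,3,2,3
gen 5: 1,2,0,3,0
0,1,1,1,2
1,2,1,3,0
2,1,1,3,2
1,3,1,1,2
gen 6: 1,2,0,3,0
0,1,1,1,2
1,2,1,3,0
2,1,1,3,2
1,3,1,1,3
gen 7: 1,2,0,3,0
0,1,1,1,2
1,2,1,3,0
2,1,1,3,3
1,3,1,2,0
gen 8: 1,2,0,3,0
0,1,1,1,2
1,2,1,3,0
2,1,1,3,3
1,3,1,2,1
gen 9: 1,2,0,3,0
0,1,1,1,2
1,2,1,3,0
2,1,1,3,3
1,3,1,2,2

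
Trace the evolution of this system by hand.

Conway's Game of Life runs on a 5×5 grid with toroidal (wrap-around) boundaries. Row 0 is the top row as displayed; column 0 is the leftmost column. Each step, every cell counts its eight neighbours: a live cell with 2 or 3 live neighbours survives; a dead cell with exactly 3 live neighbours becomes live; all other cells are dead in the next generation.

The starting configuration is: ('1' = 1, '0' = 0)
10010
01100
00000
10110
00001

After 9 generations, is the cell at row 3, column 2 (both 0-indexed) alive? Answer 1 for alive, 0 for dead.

0

0) 10010
01100
00000
10110
00001
1) 11111
01100
00010
00011
11100
2) 00001
00000
00011
11011
00000
3) 00000
00011
00110
10110
00010
4) 00011
00111
01000
01000
00111
5) 10000
10101
11010
11010
10101
6) 00000
00110
00010
00010
00110
7) 00000
00110
00011
00011
00110
8) 00000
00111
00000
00000
00111
9) 00000
00010
00010
00010
00010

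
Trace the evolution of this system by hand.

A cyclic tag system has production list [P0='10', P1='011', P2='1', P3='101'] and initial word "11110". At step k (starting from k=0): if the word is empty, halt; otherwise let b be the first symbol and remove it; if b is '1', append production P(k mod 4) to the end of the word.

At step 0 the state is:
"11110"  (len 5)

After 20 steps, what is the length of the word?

step 0: "11110"  (len 5)
step 1: "111010"  (len 6)
step 2: "11010011"  (len 8)
step 3: "10100111"  (len 8)
step 4: "0100111101"  (len 10)
step 5: "100111101"  (len 9)
step 6: "00111101011"  (len 11)
step 7: "0111101011"  (len 10)
step 8: "111101011"  (len 9)
step 9: "1110101110"  (len 10)
step 10: "110101110011"  (len 12)
step 11: "101011100111"  (len 12)
step 12: "01011100111101"  (len 14)
step 13: "1011100111101"  (len 13)
step 14: "011100111101011"  (len 15)
step 15: "11100111101011"  (len 14)
step 16: "1100111101011101"  (len 16)
step 17: "10011110101110110"  (len 17)
step 18: "0011110101110110011"  (len 19)
step 19: "011110101110110011"  (len 18)
step 20: "11110101110110011"  (len 17)

17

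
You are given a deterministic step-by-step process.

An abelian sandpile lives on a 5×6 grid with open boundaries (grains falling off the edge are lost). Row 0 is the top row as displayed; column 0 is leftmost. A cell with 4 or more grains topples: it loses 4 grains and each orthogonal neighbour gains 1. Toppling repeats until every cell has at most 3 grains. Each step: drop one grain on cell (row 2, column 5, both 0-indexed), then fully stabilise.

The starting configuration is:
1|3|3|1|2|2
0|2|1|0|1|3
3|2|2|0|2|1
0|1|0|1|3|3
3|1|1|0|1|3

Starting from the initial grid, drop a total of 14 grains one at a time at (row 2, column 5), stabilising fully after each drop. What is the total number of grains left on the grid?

51

t=0: 1|3|3|1|2|2
0|2|1|0|1|3
3|2|2|0|2|1
0|1|0|1|3|3
3|1|1|0|1|3
t=1: 1|3|3|1|2|2
0|2|1|0|1|3
3|2|2|0|2|2
0|1|0|1|3|3
3|1|1|0|1|3
t=2: 1|3|3|1|2|2
0|2|1|0|1|3
3|2|2|0|2|3
0|1|0|1|3|3
3|1|1|0|1|3
t=3: 1|3|3|1|2|3
0|2|1|0|3|0
3|2|2|1|0|3
0|1|0|2|1|2
3|1|1|0|3|0
t=4: 1|3|3|1|2|3
0|2|1|0|3|1
3|2|2|1|1|0
0|1|0|2|1|3
3|1|1|0|3|0
t=5: 1|3|3|1|2|3
0|2|1|0|3|1
3|2|2|1|1|1
0|1|0|2|1|3
3|1|1|0|3|0
t=6: 1|3|3|1|2|3
0|2|1|0|3|1
3|2|2|1|1|2
0|1|0|2|1|3
3|1|1|0|3|0
t=7: 1|3|3|1|2|3
0|2|1|0|3|1
3|2|2|1|1|3
0|1|0|2|1|3
3|1|1|0|3|0
t=8: 1|3|3|1|2|3
0|2|1|0|3|2
3|2|2|1|2|1
0|1|0|2|2|0
3|1|1|0|3|1
t=9: 1|3|3|1|2|3
0|2|1|0|3|2
3|2|2|1|2|2
0|1|0|2|2|0
3|1|1|0|3|1
t=10: 1|3|3|1|2|3
0|2|1|0|3|2
3|2|2|1|2|3
0|1|0|2|2|0
3|1|1|0|3|1
t=11: 1|3|3|1|2|3
0|2|1|0|3|3
3|2|2|1|3|0
0|1|0|2|2|1
3|1|1|0|3|1
t=12: 1|3|3|1|2|3
0|2|1|0|3|3
3|2|2|1|3|1
0|1|0|2|2|1
3|1|1|0|3|1
t=13: 1|3|3|1|2|3
0|2|1|0|3|3
3|2|2|1|3|2
0|1|0|2|2|1
3|1|1|0|3|1
t=14: 1|3|3|1|2|3
0|2|1|0|3|3
3|2|2|1|3|3
0|1|0|2|2|1
3|1|1|0|3|1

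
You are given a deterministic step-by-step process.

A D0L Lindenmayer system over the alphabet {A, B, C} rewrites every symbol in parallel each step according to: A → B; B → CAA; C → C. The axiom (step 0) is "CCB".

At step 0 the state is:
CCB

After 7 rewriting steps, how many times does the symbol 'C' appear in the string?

k=0  CCB
k=1  CCCAA
k=2  CCCBB
k=3  CCCCAACAA
k=4  CCCCBBCBB
k=5  CCCCCAACAACCAACAA
k=6  CCCCCBBCBBCCBBCBB
k=7  CCCCCCAACAACCAACAACCCAACAACCAACAA

17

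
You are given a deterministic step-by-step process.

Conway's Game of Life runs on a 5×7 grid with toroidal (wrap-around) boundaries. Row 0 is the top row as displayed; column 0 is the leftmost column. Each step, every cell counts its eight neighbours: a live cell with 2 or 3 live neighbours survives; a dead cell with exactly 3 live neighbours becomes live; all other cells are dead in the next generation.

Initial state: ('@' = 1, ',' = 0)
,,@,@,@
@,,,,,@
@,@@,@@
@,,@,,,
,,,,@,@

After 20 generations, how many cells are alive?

0) ,,@,@,@
@,,,,,@
@,@@,@@
@,,@,,,
,,,,@,@
1) ,,,@,,@
,,@,@,,
,,@@@@,
@@@@,,,
@,,,@,@
2) @,,@@,@
,,@,,,,
,,,,,@,
@,,,,,,
,,,,@@@
3) @,,@@,@
,,,@@@@
,,,,,,,
,,,,@,,
,,,@@,,
4) @,@,,,@
@,,@,,@
,,,@,,,
,,,@@,,
,,,,,,,
5) @@,,,,@
@@@@,,@
,,@@,,,
,,,@@,,
,,,@,,,
6) ,,,@,,@
,,,@,,@
@,,,,,,
,,,,@,,
@,@@@,,
7) @,,,,@@
@,,,,,@
,,,,,,,
,@,,@,,
,,@,@@,
8) @@,,@,,
@,,,,@,
@,,,,,,
,,,@@@,
@@,@@,,
9) ,,@@@@,
@,,,,,,
,,,,,@,
@@@@,@@
@@,,,,@
10) ,,@@@@,
,,,@,@@
,,@,@@,
,,@,@@,
,,,,,,,
11) ,,@@,@@
,,,,,,@
,,@,,,,
,,,,@@,
,,@,,,,
12) ,,@@,@@
,,@@,@@
,,,,,@,
,,,@,,,
,,@,,,@
13) @@,,,,,
,,@@,,,
,,@@,@@
,,,,,,,
,,@,@@@
14) @@,,@@@
@,,@@,@
,,@@@,,
,,@,,,,
@@,,,@@
15) ,,@@,,,
,,,,,,,
,@@,@@,
@,@,@@@
,,@,@,,
16) ,,@@,,,
,@,,@,,
@@@,@,,
@,@,,,@
,,@,@,@
17) ,@@,@@,
@,,,@,,
,,@,,@@
,,@,,,@
@,@,,@@
18) ,,@,@,,
@,@,@,,
@@,@,@@
,,@@,,,
@,@,@,,
19) ,,@,@@,
@,@,@,,
@,,,,@@
,,,,,@,
,,@,@,,
20) ,,@,@@,
@,,,@,,
@@,,@@,
,,,,@@,
,,,,@,,

12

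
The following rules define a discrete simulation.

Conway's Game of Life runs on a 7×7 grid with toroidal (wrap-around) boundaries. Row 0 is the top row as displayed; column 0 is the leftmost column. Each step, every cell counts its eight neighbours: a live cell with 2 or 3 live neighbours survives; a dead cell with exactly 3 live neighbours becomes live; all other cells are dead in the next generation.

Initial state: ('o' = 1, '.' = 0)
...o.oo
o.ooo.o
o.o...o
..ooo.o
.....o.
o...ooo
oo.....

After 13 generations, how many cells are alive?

t=0: ...o.oo
o.ooo.o
o.o...o
..ooo.o
.....o.
o...ooo
oo.....
t=1: ...o.o.
..o.o..
.......
ooooo.o
o......
oo..oo.
.o.....
t=2: ..ooo..
...oo..
o...oo.
oooo..o
.......
oo....o
ooo..oo
t=3: o.....o
..o....
o....o.
ooooooo
.......
..o..o.
....oo.
t=4: .....oo
oo.....
o....o.
oooooo.
o......
....oo.
....oo.
t=5: o...ooo
oo...o.
...o.o.
o.oooo.
o.o....
....ooo
.......
t=6: oo..oo.
oo.....
o..o.o.
..o..o.
o.o....
.....oo
o......
t=7: .......
..o..o.
o.o.o..
..ooo..
.o...o.
oo....o
oo..o..
t=8: .o.....
.o.o...
..o.oo.
..o.oo.
.o.oooo
..o..oo
.o....o
t=9: .o.....
.o.oo..
.oo..o.
.oo....
oo.....
.ooo...
.oo..oo
t=10: .o.ooo.
oo.oo..
o...o..
.......
o..o...
...o..o
...o...
t=11: oo...o.
oo....o
oo.oo..
.......
.......
..ooo..
...o.o.
t=12: .oo.oo.
....oo.
.oo...o
.......
...o...
..ooo..
.o.o.oo
t=13: ooo....
o...o.o
.....o.
..o....
..ooo..
.....o.
oo....o

15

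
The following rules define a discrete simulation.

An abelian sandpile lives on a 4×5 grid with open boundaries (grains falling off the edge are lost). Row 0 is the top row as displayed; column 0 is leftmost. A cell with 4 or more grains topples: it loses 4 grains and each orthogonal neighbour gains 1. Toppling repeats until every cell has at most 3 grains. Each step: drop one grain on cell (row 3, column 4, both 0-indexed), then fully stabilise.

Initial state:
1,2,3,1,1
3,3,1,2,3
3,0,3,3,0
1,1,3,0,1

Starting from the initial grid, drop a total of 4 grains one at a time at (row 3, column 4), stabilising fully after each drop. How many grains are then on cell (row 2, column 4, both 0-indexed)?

1

gen 0: 1,2,3,1,1
3,3,1,2,3
3,0,3,3,0
1,1,3,0,1
gen 1: 1,2,3,1,1
3,3,1,2,3
3,0,3,3,0
1,1,3,0,2
gen 2: 1,2,3,1,1
3,3,1,2,3
3,0,3,3,0
1,1,3,0,3
gen 3: 1,2,3,1,1
3,3,1,2,3
3,0,3,3,1
1,1,3,1,0
gen 4: 1,2,3,1,1
3,3,1,2,3
3,0,3,3,1
1,1,3,1,1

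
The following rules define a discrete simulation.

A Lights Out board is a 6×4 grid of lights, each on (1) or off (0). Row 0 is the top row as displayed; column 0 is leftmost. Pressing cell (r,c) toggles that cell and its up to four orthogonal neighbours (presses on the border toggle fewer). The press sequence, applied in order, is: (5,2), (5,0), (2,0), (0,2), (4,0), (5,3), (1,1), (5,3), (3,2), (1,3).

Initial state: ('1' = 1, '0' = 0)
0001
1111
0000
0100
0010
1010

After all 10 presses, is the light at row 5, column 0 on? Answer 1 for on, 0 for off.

1

[0] 0001
1111
0000
0100
0010
1010
[1] 0001
1111
0000
0100
0000
1101
[2] 0001
1111
0000
0100
1000
0001
[3] 0001
0111
1100
1100
1000
0001
[4] 0110
0101
1100
1100
1000
0001
[5] 0110
0101
1100
0100
0100
1001
[6] 0110
0101
1100
0100
0101
1010
[7] 0010
1011
1000
0100
0101
1010
[8] 0010
1011
1000
0100
0100
1001
[9] 0010
1011
1010
0011
0110
1001
[10] 0011
1000
1011
0011
0110
1001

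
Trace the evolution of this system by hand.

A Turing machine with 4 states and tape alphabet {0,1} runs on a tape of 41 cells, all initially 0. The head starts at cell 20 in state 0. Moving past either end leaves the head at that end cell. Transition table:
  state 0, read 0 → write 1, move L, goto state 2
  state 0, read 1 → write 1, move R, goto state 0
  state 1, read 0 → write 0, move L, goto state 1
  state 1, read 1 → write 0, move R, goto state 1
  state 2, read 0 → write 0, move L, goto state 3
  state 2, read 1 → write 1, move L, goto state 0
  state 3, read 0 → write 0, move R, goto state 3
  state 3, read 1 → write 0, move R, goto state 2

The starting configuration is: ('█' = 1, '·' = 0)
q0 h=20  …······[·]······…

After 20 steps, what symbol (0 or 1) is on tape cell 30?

0

gen 0: q0 h=20  …······[·]······…
gen 1: q2 h=19  …······[·]█·····…
gen 2: q3 h=18  …······[·]·█····…
gen 3: q3 h=19  …······[·]█·····…
gen 4: q3 h=20  …······[█]······…
gen 5: q2 h=21  …······[·]······…
gen 6: q3 h=20  …······[·]······…
gen 7: q3 h=21  …······[·]······…
gen 8: q3 h=22  …······[·]······…
gen 9: q3 h=23  …······[·]······…
gen 10: q3 h=24  …······[·]······…
gen 11: q3 h=25  …······[·]······…
gen 12: q3 h=26  …······[·]······…
gen 13: q3 h=27  …······[·]······…
gen 14: q3 h=28  …······[·]······…
gen 15: q3 h=29  …······[·]······…
gen 16: q3 h=30  …······[·]······…
gen 17: q3 h=31  …······[·]······…
gen 18: q3 h=32  …······[·]······…
gen 19: q3 h=33  …······[·]······…
gen 20: q3 h=34  …······[·]······|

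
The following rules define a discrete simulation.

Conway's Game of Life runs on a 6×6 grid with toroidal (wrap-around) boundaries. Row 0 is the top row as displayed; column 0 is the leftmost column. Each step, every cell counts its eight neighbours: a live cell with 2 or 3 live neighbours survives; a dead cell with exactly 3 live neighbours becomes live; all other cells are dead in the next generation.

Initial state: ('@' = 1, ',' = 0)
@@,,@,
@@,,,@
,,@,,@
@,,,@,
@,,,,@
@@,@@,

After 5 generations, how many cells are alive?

16

0) @@,,@,
@@,,,@
,,@,,@
@,,,@,
@,,,,@
@@,@@,
1) ,,,@@,
,,@,@,
,,,,@,
@@,,@,
,,,@,,
,,@@@,
2) ,,,,,@
,,,,@@
,@,,@,
,,,@@@
,@,,,@
,,@,,,
3) ,,,,@@
@,,,@@
@,,,,,
,,@@,@
@,@@,@
@,,,,,
4) ,,,,@,
@,,,@,
@@,@,,
,,@@,@
@,@@,@
@@,@,,
5) @@,@@,
@@,@@,
@@,@,,
,,,,,@
,,,,,@
@@,@,,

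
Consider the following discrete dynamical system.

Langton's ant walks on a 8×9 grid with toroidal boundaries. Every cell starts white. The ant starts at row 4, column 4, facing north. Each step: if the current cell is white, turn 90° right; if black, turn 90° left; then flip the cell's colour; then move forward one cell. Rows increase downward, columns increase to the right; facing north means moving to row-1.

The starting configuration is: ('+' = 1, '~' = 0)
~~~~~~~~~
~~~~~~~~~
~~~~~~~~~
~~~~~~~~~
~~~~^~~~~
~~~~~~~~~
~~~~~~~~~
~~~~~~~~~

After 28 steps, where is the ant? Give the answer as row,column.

0) ~~~~~~~~~
~~~~~~~~~
~~~~~~~~~
~~~~~~~~~
~~~~^~~~~
~~~~~~~~~
~~~~~~~~~
~~~~~~~~~
1) ~~~~~~~~~
~~~~~~~~~
~~~~~~~~~
~~~~~~~~~
~~~~+>~~~
~~~~~~~~~
~~~~~~~~~
~~~~~~~~~
2) ~~~~~~~~~
~~~~~~~~~
~~~~~~~~~
~~~~~~~~~
~~~~++~~~
~~~~~v~~~
~~~~~~~~~
~~~~~~~~~
3) ~~~~~~~~~
~~~~~~~~~
~~~~~~~~~
~~~~~~~~~
~~~~++~~~
~~~~<+~~~
~~~~~~~~~
~~~~~~~~~
4) ~~~~~~~~~
~~~~~~~~~
~~~~~~~~~
~~~~~~~~~
~~~~^+~~~
~~~~++~~~
~~~~~~~~~
~~~~~~~~~
5) ~~~~~~~~~
~~~~~~~~~
~~~~~~~~~
~~~~~~~~~
~~~<~+~~~
~~~~++~~~
~~~~~~~~~
~~~~~~~~~
6) ~~~~~~~~~
~~~~~~~~~
~~~~~~~~~
~~~^~~~~~
~~~+~+~~~
~~~~++~~~
~~~~~~~~~
~~~~~~~~~
7) ~~~~~~~~~
~~~~~~~~~
~~~~~~~~~
~~~+>~~~~
~~~+~+~~~
~~~~++~~~
~~~~~~~~~
~~~~~~~~~
8) ~~~~~~~~~
~~~~~~~~~
~~~~~~~~~
~~~++~~~~
~~~+v+~~~
~~~~++~~~
~~~~~~~~~
~~~~~~~~~
9) ~~~~~~~~~
~~~~~~~~~
~~~~~~~~~
~~~++~~~~
~~~<++~~~
~~~~++~~~
~~~~~~~~~
~~~~~~~~~
10) ~~~~~~~~~
~~~~~~~~~
~~~~~~~~~
~~~++~~~~
~~~~++~~~
~~~v++~~~
~~~~~~~~~
~~~~~~~~~
11) ~~~~~~~~~
~~~~~~~~~
~~~~~~~~~
~~~++~~~~
~~~~++~~~
~~<+++~~~
~~~~~~~~~
~~~~~~~~~
12) ~~~~~~~~~
~~~~~~~~~
~~~~~~~~~
~~~++~~~~
~~^~++~~~
~~++++~~~
~~~~~~~~~
~~~~~~~~~
13) ~~~~~~~~~
~~~~~~~~~
~~~~~~~~~
~~~++~~~~
~~+>++~~~
~~++++~~~
~~~~~~~~~
~~~~~~~~~
14) ~~~~~~~~~
~~~~~~~~~
~~~~~~~~~
~~~++~~~~
~~++++~~~
~~+v++~~~
~~~~~~~~~
~~~~~~~~~
15) ~~~~~~~~~
~~~~~~~~~
~~~~~~~~~
~~~++~~~~
~~++++~~~
~~+~>+~~~
~~~~~~~~~
~~~~~~~~~
16) ~~~~~~~~~
~~~~~~~~~
~~~~~~~~~
~~~++~~~~
~~++^+~~~
~~+~~+~~~
~~~~~~~~~
~~~~~~~~~
17) ~~~~~~~~~
~~~~~~~~~
~~~~~~~~~
~~~++~~~~
~~+<~+~~~
~~+~~+~~~
~~~~~~~~~
~~~~~~~~~
18) ~~~~~~~~~
~~~~~~~~~
~~~~~~~~~
~~~++~~~~
~~+~~+~~~
~~+v~+~~~
~~~~~~~~~
~~~~~~~~~
19) ~~~~~~~~~
~~~~~~~~~
~~~~~~~~~
~~~++~~~~
~~+~~+~~~
~~<+~+~~~
~~~~~~~~~
~~~~~~~~~
20) ~~~~~~~~~
~~~~~~~~~
~~~~~~~~~
~~~++~~~~
~~+~~+~~~
~~~+~+~~~
~~v~~~~~~
~~~~~~~~~
21) ~~~~~~~~~
~~~~~~~~~
~~~~~~~~~
~~~++~~~~
~~+~~+~~~
~~~+~+~~~
~<+~~~~~~
~~~~~~~~~
22) ~~~~~~~~~
~~~~~~~~~
~~~~~~~~~
~~~++~~~~
~~+~~+~~~
~^~+~+~~~
~++~~~~~~
~~~~~~~~~
23) ~~~~~~~~~
~~~~~~~~~
~~~~~~~~~
~~~++~~~~
~~+~~+~~~
~+>+~+~~~
~++~~~~~~
~~~~~~~~~
24) ~~~~~~~~~
~~~~~~~~~
~~~~~~~~~
~~~++~~~~
~~+~~+~~~
~+++~+~~~
~+v~~~~~~
~~~~~~~~~
25) ~~~~~~~~~
~~~~~~~~~
~~~~~~~~~
~~~++~~~~
~~+~~+~~~
~+++~+~~~
~+~>~~~~~
~~~~~~~~~
26) ~~~~~~~~~
~~~~~~~~~
~~~~~~~~~
~~~++~~~~
~~+~~+~~~
~+++~+~~~
~+~+~~~~~
~~~v~~~~~
27) ~~~~~~~~~
~~~~~~~~~
~~~~~~~~~
~~~++~~~~
~~+~~+~~~
~+++~+~~~
~+~+~~~~~
~~<+~~~~~
28) ~~~~~~~~~
~~~~~~~~~
~~~~~~~~~
~~~++~~~~
~~+~~+~~~
~+++~+~~~
~+^+~~~~~
~~++~~~~~

6,2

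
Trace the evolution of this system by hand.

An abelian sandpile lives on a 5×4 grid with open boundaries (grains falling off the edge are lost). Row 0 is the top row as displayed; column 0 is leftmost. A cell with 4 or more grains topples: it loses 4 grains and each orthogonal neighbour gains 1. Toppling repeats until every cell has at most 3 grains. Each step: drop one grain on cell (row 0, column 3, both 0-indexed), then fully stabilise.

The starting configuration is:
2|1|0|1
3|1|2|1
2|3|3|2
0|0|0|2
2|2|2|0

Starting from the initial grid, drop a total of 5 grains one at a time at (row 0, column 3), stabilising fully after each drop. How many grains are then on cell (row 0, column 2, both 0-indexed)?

0) 2|1|0|1
3|1|2|1
2|3|3|2
0|0|0|2
2|2|2|0
1) 2|1|0|2
3|1|2|1
2|3|3|2
0|0|0|2
2|2|2|0
2) 2|1|0|3
3|1|2|1
2|3|3|2
0|0|0|2
2|2|2|0
3) 2|1|1|0
3|1|2|2
2|3|3|2
0|0|0|2
2|2|2|0
4) 2|1|1|1
3|1|2|2
2|3|3|2
0|0|0|2
2|2|2|0
5) 2|1|1|2
3|1|2|2
2|3|3|2
0|0|0|2
2|2|2|0

1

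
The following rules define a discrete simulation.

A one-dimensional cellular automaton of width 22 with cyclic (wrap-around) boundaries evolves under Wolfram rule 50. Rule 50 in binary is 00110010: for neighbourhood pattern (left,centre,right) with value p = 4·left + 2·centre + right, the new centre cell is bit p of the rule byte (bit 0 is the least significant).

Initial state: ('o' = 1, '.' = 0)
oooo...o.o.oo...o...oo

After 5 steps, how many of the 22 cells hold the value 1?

t=0: oooo...o.o.oo...o...oo
t=1: ....o.o.o.o..o.o.o.o..
t=2: ...o.o.o.o.oo.o.o.o.o.
t=3: ..o.o.o.o.o..o.o.o.o.o
t=4: oo.o.o.o.o.oo.o.o.o.o.
t=5: ..o.o.o.o.o..o.o.o.o.o

10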